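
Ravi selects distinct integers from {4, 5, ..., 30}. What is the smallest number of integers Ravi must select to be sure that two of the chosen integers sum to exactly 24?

20

Group the elements by complementary pair {x, 24−x}: {4,20}, {5,19}, {6,18}, …, giving 8 two-element pairs, the single value 12 (it cannot pair with itself since the integers are distinct), and 10 integers whose partner 24−x falls outside [4,30].
Treating each of those 19 groups as a pigeonhole, one can pick one integer per group — 19 integers — with no two summing to 24.
The 20th integer lands in an occupied pair, forcing a sum of 24.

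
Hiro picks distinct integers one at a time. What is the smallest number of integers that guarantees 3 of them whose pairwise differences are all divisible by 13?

27

Integers whose pairwise differences are multiples of 13 are exactly those sharing a remainder mod 13. By the pigeonhole principle, the 13 residue classes mod 13 are the pigeonholes.
With 26 integers one could put 2 in each residue class and have no class reach 3.
The 27th integer pushes some class to 3, so 13·2 + 1 = 27.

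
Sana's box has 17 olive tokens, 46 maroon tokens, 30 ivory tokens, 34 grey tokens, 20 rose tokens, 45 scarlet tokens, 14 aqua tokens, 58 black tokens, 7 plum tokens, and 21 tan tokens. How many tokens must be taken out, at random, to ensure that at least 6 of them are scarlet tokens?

253

In the worst case for collecting scarlet tokens, every non-scarlet token comes out first.
There are 17 + 46 + 30 + 34 + 20 + 14 + 58 + 7 + 21 = 247 non-scarlet tokens altogether.
After those, each further token must be scarlet, so 247 + 6 = 253 draws guarantee 6 scarlet tokens.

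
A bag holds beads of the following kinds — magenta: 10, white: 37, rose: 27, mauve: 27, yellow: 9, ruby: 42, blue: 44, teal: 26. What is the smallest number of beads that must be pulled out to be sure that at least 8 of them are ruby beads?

In the worst case for collecting ruby beads, every non-ruby bead comes out first.
There are 10 + 37 + 27 + 27 + 9 + 44 + 26 = 180 non-ruby beads altogether.
After those, each further bead must be ruby, so 180 + 8 = 188 draws guarantee 8 ruby beads.

188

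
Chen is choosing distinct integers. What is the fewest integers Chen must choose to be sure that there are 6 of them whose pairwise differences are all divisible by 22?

111

Integers whose pairwise differences are multiples of 22 are exactly those sharing a remainder mod 22. Pigeonhole: the 22 residue classes mod 22 are the pigeonholes.
With 110 integers one could put 5 in each residue class and have no class reach 6.
The 111th integer pushes some class to 6, so 22·5 + 1 = 111.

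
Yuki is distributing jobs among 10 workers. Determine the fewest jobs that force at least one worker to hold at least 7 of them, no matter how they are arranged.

61

With 60 jobs one could put exactly 6 in each of the 10 workers, and no worker would reach 7.
One more job must land in a worker that already has 6, giving it 7.
So 10 × 6 + 1 = 61 jobs are required.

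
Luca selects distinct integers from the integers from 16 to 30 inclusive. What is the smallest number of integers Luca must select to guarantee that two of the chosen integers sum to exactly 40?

12

Group the elements by complementary pair {x, 40−x}: {16,24}, {17,23}, {18,22}, …, giving 4 two-element pairs; the single value 20 (it cannot pair with itself since the integers are distinct); and 6 integers whose partner 40−x falls outside [16,30].
By pigeonhole, treating each of those 11 groups as a pigeonhole, one can pick one integer per group — 11 integers — with no two summing to 40.
The 12th integer lands in an occupied pair, forcing a sum of 40.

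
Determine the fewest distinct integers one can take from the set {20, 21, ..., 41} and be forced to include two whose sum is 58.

14

Two chosen integers sum to 58 exactly when both halves of some pair {x, 58−x} with 20 ≤ x ≤ 58−x ≤ 38 are chosen — 9 such pairs.
The remaining 4 elements (those with no distinct partner in range) can never complete a 58-sum, so the worst case takes all of them and one from each pair: 4 + 9 = 13.
The 14th integer has to be the second member of some pair, so 13 + 1 = 14.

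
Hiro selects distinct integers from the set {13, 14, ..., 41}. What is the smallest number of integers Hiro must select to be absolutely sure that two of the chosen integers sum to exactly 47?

19

A set avoiding the sum 47 can contain at most one of each pair {x, 47−x}, plus the 7 elements whose complement lies outside the range.
The integers 24, …, 41 (18 of them) are such a set: any two sum to at least 24+25 = 49 > 47.
Any 19th integer completes one of the 11 pairs, so 19 choices force a sum of 47.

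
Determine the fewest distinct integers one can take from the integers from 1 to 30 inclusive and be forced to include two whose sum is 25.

19

Two chosen integers sum to 25 exactly when both halves of some pair {x, 25−x} with 1 ≤ x ≤ 25−x ≤ 24 are chosen — 12 such pairs.
The remaining 6 elements (those with no distinct partner in range) can never complete a 25-sum, so the worst case takes all of them and one from each pair: 6 + 12 = 18.
By the pigeonhole principle, the 19th integer has to be the second member of some pair, so 18 + 1 = 19.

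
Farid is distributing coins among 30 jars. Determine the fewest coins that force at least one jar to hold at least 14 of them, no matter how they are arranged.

391

With 390 coins one could put exactly 13 in each of the 30 jars, and no jar would reach 14.
One more coin must land in a jar that already has 13, giving it 14.
So 30 × 13 + 1 = 391 coins are required.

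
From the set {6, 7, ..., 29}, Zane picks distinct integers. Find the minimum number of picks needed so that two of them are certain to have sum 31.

A set avoiding the sum 31 can contain at most one of each pair {x, 31−x}, plus the 4 elements whose complement lies outside the range.
The integers 16, …, 29 (14 of them) are such a set: any two sum to at least 16+17 = 33 > 31.
Any 15th integer completes one of the 10 pairs, so 15 choices force a sum of 31.

15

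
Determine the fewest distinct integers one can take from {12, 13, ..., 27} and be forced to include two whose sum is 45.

Group the elements by complementary pair {x, 45−x}: {18,27}, {19,26}, {20,25}, …, giving 5 two-element pairs and 6 integers whose partner 45−x falls outside [12,27].
By pigeonhole, treating each of those 11 groups as a pigeonhole, one can pick one integer per group — 11 integers — with no two summing to 45.
The 12th integer lands in an occupied pair, forcing a sum of 45.

12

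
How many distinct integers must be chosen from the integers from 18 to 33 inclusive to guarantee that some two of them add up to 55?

11

Group the elements by complementary pair {x, 55−x}: {22,33}, {23,32}, {24,31}, …, giving 6 two-element pairs and 4 integers whose partner 55−x falls outside [18,33].
Pigeonhole: treating each of those 10 groups as a pigeonhole, one can pick one integer per group — 10 integers — with no two summing to 55.
The 11th integer lands in an occupied pair, forcing a sum of 55.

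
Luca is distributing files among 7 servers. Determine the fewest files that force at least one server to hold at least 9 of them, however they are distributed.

With 56 files one could put exactly 8 in each of the 7 servers, and no server would reach 9.
By pigeonhole, one more file must land in a server that already has 8, giving it 9.
So 7 × 8 + 1 = 57 files are required.

57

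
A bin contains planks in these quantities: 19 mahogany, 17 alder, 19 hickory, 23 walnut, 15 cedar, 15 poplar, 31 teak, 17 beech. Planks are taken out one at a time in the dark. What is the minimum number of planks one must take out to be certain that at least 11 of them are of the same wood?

Pigeonhole: put each drawn plank into a box by wood. The largest draw with every box below 11 takes min(count, 10) from each wood.
Σ min(cᵢ, 10) = 10 + 10 + 10 + 10 + 10 + 10 + 10 + 10 = 80.
Draw number 80 + 1 = 81 must push one box to 11.

81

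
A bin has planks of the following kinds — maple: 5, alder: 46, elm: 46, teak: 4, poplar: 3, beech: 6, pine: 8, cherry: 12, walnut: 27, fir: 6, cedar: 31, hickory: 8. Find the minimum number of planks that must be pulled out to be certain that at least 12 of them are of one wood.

96

The 12 woods are the holes; the planks drawn are the pigeons.
To avoid 12 of any one wood, the worst case takes at most 11 of each wood, or every plank of a wood that has fewer than 11.
That gives 5 + 11 + 11 + 4 + 3 + 6 + 8 + 11 + 11 + 6 + 11 + 8 = 95 planks with no wood reaching 12.
The next plank forces some wood to 12, so 95 + 1 = 96.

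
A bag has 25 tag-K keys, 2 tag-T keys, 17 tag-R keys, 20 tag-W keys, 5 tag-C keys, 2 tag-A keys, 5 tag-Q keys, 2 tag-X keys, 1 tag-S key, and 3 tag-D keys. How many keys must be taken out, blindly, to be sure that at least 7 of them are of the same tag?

By the pigeonhole principle, put each drawn key into a box by tag. The largest draw with every box below 7 takes min(count, 6) from each tag; tags with fewer than 6 contribute all they have.
Σ min(cᵢ, 6) = 6 + 2 + 6 + 6 + 5 + 2 + 5 + 2 + 1 + 3 = 38.
Draw number 38 + 1 = 39 must push one box to 7.

39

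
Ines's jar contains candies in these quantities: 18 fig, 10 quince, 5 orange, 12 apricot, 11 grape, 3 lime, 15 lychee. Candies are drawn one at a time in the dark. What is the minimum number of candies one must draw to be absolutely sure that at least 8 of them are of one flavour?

44

Put each drawn candy into a box by flavour. The largest draw with every box below 8 takes min(count, 7) from each flavour; flavours with fewer than 7 contribute all they have.
Σ min(cᵢ, 7) = 7 + 7 + 5 + 7 + 7 + 3 + 7 = 43.
Draw number 43 + 1 = 44 must push one box to 8.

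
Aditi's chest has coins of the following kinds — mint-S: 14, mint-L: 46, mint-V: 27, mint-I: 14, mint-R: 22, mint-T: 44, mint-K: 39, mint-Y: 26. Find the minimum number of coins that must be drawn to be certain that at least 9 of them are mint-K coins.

202

In the worst case for collecting mint-K coins, every non-mint-K coin comes out first.
There are 14 + 46 + 27 + 14 + 22 + 44 + 26 = 193 non-mint-K coins altogether.
After those, each further coin must be mint-K, so 193 + 9 = 202 draws guarantee 9 mint-K coins.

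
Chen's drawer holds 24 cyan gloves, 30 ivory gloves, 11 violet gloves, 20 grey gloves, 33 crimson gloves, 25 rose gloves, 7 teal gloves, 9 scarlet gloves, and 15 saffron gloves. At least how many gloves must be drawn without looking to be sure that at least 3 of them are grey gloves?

157

In the worst case for collecting grey gloves, every non-grey glove comes out first.
There are 24 + 30 + 11 + 33 + 25 + 7 + 9 + 15 = 154 non-grey gloves altogether.
After those, each further glove must be grey, so 154 + 3 = 157 draws guarantee 3 grey gloves.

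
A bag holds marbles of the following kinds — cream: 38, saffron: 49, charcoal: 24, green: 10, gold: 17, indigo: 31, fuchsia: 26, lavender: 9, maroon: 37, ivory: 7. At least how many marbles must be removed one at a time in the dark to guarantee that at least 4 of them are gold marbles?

235

In the worst case for collecting gold marbles, every non-gold marble comes out first.
There are 38 + 49 + 24 + 10 + 31 + 26 + 9 + 37 + 7 = 231 non-gold marbles altogether.
After those, each further marble must be gold, so 231 + 4 = 235 draws guarantee 4 gold marbles.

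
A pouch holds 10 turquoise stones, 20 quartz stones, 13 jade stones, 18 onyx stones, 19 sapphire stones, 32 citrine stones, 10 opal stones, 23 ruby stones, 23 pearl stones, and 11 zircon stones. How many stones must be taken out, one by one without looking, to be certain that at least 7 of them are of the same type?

By the pigeonhole principle, the 10 types are the holes; the stones drawn are the pigeons.
To avoid 7 of any one type, the worst case takes at most 6 of each type.
That gives 6 + 6 + 6 + 6 + 6 + 6 + 6 + 6 + 6 + 6 = 60 stones with no type reaching 7.
The next stone forces some type to 7, so 60 + 1 = 61.

61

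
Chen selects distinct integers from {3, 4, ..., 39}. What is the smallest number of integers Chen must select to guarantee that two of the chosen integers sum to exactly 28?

27

A set avoiding the sum 28 can contain at most one of each pair {x, 28−x}, plus the 15 elements whose complement lies outside the range or equal to its own complement.
The integers 14, …, 39 (26 of them) are such a set: any two sum to at least 14+15 = 29 > 28.
Any 27th integer completes one of the 11 pairs, so 27 choices force a sum of 28.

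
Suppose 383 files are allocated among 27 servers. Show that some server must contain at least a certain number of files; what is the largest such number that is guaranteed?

By the pigeonhole principle, the 27 servers are the holes and the 383 files are the pigeons.
If every server held at most 14 files, the total would be at most 27 × 14 = 378, which is less than 383.
So some server holds at least ⌈383/27⌉ = 15 files.

15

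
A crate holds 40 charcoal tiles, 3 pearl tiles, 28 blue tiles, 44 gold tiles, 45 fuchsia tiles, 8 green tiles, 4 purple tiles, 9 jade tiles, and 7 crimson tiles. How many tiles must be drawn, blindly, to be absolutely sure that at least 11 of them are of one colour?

The 9 colours are the holes; the tiles drawn are the pigeons.
To avoid 11 of any one colour, the worst case takes at most 10 of each colour, or every tile of a colour that has fewer than 10.
That gives 10 + 3 + 10 + 10 + 10 + 8 + 4 + 9 + 7 = 71 tiles with no colour reaching 11.
The next tile forces some colour to 11, so 71 + 1 = 72.

72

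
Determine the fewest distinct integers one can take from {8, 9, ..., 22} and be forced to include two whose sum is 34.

Two chosen integers sum to 34 exactly when both halves of some pair {x, 34−x} with 12 ≤ x ≤ 34−x ≤ 22 are chosen — 5 such pairs.
The remaining 5 elements (those with no distinct partner in range) can never complete a 34-sum, so the worst case takes all of them and one from each pair: 5 + 5 = 10.
The 11th integer has to be the second member of some pair, so 10 + 1 = 11.

11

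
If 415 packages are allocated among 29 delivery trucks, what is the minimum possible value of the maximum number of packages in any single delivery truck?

15

The 29 delivery trucks are the holes and the 415 packages are the pigeons.
If every delivery truck held at most 14 packages, the total would be at most 29 × 14 = 406, which is less than 415.
So some delivery truck holds at least ⌈415/29⌉ = 15 packages.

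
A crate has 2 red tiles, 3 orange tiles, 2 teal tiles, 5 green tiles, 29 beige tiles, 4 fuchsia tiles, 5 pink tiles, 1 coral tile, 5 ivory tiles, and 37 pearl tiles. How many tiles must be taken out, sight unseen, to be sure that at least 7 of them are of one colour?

40

Pigeonhole: put each drawn tile into a box by colour. The largest draw with every box below 7 takes min(count, 6) from each colour; colours with fewer than 6 contribute all they have.
Σ min(cᵢ, 6) = 2 + 3 + 2 + 5 + 6 + 4 + 5 + 1 + 5 + 6 = 39.
Draw number 39 + 1 = 40 must push one box to 7.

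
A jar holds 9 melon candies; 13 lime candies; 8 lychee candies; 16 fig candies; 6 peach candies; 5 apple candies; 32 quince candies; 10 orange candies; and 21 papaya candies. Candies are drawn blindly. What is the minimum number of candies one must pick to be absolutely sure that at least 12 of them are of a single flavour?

83

By the pigeonhole principle, put each drawn candy into a box by flavour. The largest draw with every box below 12 takes min(count, 11) from each flavour; flavours with fewer than 11 contribute all they have.
Σ min(cᵢ, 11) = 9 + 11 + 8 + 11 + 6 + 5 + 11 + 10 + 11 = 82.
Draw number 82 + 1 = 83 must push one box to 12.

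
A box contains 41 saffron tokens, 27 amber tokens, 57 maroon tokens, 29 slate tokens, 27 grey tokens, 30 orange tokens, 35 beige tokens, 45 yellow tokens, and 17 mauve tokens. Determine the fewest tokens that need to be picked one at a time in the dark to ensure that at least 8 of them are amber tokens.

289

In the worst case for collecting amber tokens, every non-amber token comes out first.
There are 41 + 57 + 29 + 27 + 30 + 35 + 45 + 17 = 281 non-amber tokens altogether.
After those, each further token must be amber, so 281 + 8 = 289 draws guarantee 8 amber tokens.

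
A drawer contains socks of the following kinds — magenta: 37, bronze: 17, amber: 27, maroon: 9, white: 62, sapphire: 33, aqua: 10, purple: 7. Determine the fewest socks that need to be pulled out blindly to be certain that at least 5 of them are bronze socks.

In the worst case for collecting bronze socks, every non-bronze sock comes out first.
There are 37 + 27 + 9 + 62 + 33 + 10 + 7 = 185 non-bronze socks altogether.
After those, each further sock must be bronze, so 185 + 5 = 190 draws guarantee 5 bronze socks.

190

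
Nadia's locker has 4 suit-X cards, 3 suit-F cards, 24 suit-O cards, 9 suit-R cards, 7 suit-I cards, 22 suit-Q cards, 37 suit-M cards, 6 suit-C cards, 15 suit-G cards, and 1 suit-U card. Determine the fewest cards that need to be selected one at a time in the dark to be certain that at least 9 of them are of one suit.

The 10 suits are the holes; the cards drawn are the pigeons.
To avoid 9 of any one suit, the worst case takes at most 8 of each suit, or every card of a suit that has fewer than 8.
That gives 4 + 3 + 8 + 8 + 7 + 8 + 8 + 6 + 8 + 1 = 61 cards with no suit reaching 9.
The next card forces some suit to 9, so 61 + 1 = 62.

62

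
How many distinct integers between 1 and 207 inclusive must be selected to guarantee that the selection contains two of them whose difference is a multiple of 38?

Integers whose pairwise differences are multiples of 38 are exactly those sharing a remainder mod 38. The 38 residue classes mod 38 are the pigeonholes.
With 38 integers one could put 1 in each residue class and have no class reach 2.
The 39th integer pushes some class to 2, so 38·1 + 1 = 39.

39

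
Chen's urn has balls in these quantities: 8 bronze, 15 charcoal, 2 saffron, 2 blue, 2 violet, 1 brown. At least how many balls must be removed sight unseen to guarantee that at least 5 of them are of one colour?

16

By the pigeonhole principle, put each drawn ball into a box by colour. The largest draw with every box below 5 takes min(count, 4) from each colour; colours with fewer than 4 contribute all they have.
Σ min(cᵢ, 4) = 4 + 4 + 2 + 2 + 2 + 1 = 15.
Draw number 15 + 1 = 16 must push one box to 5.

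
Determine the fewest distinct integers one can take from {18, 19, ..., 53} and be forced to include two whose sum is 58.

Two chosen integers sum to 58 exactly when both halves of some pair {x, 58−x} with 18 ≤ x ≤ 58−x ≤ 40 are chosen — 11 such pairs.
The remaining 14 elements (those with no distinct partner in range) can never complete a 58-sum, so the worst case takes all of them and one from each pair: 14 + 11 = 25.
Pigeonhole: the 26th integer has to be the second member of some pair, so 25 + 1 = 26.

26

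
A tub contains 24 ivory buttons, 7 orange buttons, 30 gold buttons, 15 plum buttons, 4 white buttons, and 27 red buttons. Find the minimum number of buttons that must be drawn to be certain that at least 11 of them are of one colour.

An adversary could hand out at most 10 buttons per colour (orange, white run out sooner): 10 + 7 + 10 + 10 + 4 + 10 = 51 buttons and still no colour has 11.
Pigeonhole: one more button lands in a colour already at 10, so 52 draws are enough and 51 are not.

52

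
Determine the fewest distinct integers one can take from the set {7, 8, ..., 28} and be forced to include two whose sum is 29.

A set avoiding the sum 29 can contain at most one of each pair {x, 29−x}, plus the 6 elements whose complement lies outside the range.
The integers 15, …, 28 (14 of them) are such a set: any two sum to at least 15+16 = 31 > 29.
By pigeonhole, any 15th integer completes one of the 8 pairs, so 15 choices force a sum of 29.

15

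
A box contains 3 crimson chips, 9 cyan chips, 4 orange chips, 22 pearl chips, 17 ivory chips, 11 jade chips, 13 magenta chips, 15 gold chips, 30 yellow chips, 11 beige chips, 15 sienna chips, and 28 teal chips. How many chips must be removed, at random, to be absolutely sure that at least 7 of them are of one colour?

68

Put each drawn chip into a box by colour. The largest draw with every box below 7 takes min(count, 6) from each colour; colours with fewer than 6 contribute all they have.
Σ min(cᵢ, 6) = 3 + 6 + 4 + 6 + 6 + 6 + 6 + 6 + 6 + 6 + 6 + 6 = 67.
Draw number 67 + 1 = 68 must push one box to 7.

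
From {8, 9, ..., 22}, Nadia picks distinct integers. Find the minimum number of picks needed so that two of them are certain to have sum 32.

Two chosen integers sum to 32 exactly when both halves of some pair {x, 32−x} with 10 ≤ x ≤ 32−x ≤ 22 are chosen — 6 such pairs.
The remaining 3 elements (those with no distinct partner in range) can never complete a 32-sum, so the worst case takes all of them and one from each pair: 3 + 6 = 9.
By the pigeonhole principle, the 10th integer has to be the second member of some pair, so 9 + 1 = 10.

10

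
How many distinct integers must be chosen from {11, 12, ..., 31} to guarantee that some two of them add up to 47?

Group the elements by complementary pair {x, 47−x}: {16,31}, {17,30}, {18,29}, …, giving 8 two-element pairs and 5 integers whose partner 47−x falls outside [11,31].
Treating each of those 13 groups as a pigeonhole, one can pick one integer per group — 13 integers — with no two summing to 47.
The 14th integer lands in an occupied pair, forcing a sum of 47.

14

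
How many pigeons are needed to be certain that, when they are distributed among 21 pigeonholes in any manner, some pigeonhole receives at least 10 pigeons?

190

With 189 pigeons one could put exactly 9 in each of the 21 pigeonholes, and no pigeonhole would reach 10.
Pigeonhole: one more pigeon must land in a pigeonhole that already has 9, giving it 10.
So 21 × 9 + 1 = 190 pigeons are required.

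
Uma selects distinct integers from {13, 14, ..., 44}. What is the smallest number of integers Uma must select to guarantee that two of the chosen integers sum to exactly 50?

21

Group the elements by complementary pair {x, 50−x}: {13,37}, {14,36}, {15,35}, …, giving 12 two-element pairs, the single value 25 (it cannot pair with itself since the integers are distinct), and 7 integers whose partner 50−x falls outside [13,44].
Pigeonhole: treating each of those 20 groups as a pigeonhole, one can pick one integer per group — 20 integers — with no two summing to 50.
The 21st integer lands in an occupied pair, forcing a sum of 50.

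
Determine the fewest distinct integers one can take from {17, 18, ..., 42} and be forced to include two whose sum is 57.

15

Group the elements by complementary pair {x, 57−x}: {17,40}, {18,39}, {19,38}, …, giving 12 two-element pairs and 2 integers whose partner 57−x falls outside [17,42].
Treating each of those 14 groups as a pigeonhole, one can pick one integer per group — 14 integers — with no two summing to 57.
The 15th integer lands in an occupied pair, forcing a sum of 57.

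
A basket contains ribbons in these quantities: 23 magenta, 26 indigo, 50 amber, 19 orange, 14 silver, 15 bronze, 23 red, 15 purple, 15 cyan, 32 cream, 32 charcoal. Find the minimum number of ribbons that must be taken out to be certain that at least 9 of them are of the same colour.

An adversary could hand out at most 8 ribbons per colour: 8 + 8 + 8 + 8 + 8 + 8 + 8 + 8 + 8 + 8 + 8 = 88 ribbons and still no colour has 9.
Pigeonhole: one more ribbon lands in a colour already at 8, so 89 draws are enough and 88 are not.

89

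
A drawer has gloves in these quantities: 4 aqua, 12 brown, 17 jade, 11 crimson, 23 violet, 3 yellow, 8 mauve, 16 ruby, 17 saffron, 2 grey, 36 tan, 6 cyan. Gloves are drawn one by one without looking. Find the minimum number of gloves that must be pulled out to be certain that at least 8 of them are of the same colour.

The 12 colours are the holes; the gloves drawn are the pigeons.
To avoid 8 of any one colour, the worst case takes at most 7 of each colour, or every glove of a colour that has fewer than 7.
That gives 4 + 7 + 7 + 7 + 7 + 3 + 7 + 7 + 7 + 2 + 7 + 6 = 71 gloves with no colour reaching 8.
The next glove forces some colour to 8, so 71 + 1 = 72.

72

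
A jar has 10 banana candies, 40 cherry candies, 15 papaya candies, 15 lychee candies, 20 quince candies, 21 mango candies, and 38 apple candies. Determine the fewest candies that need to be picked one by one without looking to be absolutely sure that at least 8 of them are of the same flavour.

An adversary could hand out at most 7 candies per flavour: 7 + 7 + 7 + 7 + 7 + 7 + 7 = 49 candies and still no flavour has 8.
By pigeonhole, one more candy lands in a flavour already at 7, so 50 draws are enough and 49 are not.

50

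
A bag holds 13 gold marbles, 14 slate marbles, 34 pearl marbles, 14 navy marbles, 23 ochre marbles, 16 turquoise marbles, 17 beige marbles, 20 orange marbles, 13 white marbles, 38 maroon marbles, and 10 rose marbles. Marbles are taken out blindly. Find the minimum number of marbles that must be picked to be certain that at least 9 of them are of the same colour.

89

An adversary could hand out at most 8 marbles per colour: 8 + 8 + 8 + 8 + 8 + 8 + 8 + 8 + 8 + 8 + 8 = 88 marbles and still no colour has 9.
By the pigeonhole principle, one more marble lands in a colour already at 8, so 89 draws are enough and 88 are not.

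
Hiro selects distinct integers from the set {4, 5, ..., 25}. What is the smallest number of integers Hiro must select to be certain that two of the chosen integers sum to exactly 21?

A set avoiding the sum 21 can contain at most one of each pair {x, 21−x}, plus the 8 elements whose complement lies outside the range.
The integers 11, …, 25 (15 of them) are such a set: any two sum to at least 11+12 = 23 > 21.
Any 16th integer completes one of the 7 pairs, so 16 choices force a sum of 21.

16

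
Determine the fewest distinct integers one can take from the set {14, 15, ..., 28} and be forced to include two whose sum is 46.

11

A set avoiding the sum 46 can contain at most one of each pair {x, 46−x}, plus the 5 elements whose complement lies outside the range or equal to its own complement.
The integers 14, …, 23 (10 of them) are such a set: any two sum to at least 14+15 = 29 and at most 22+23 = 45 < 46.
By pigeonhole, any 11th integer completes one of the 5 pairs, so 11 choices force a sum of 46.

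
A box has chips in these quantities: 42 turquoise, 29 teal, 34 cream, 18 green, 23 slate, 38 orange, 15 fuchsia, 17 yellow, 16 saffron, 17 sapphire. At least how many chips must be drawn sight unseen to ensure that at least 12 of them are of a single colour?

111

Pigeonhole: the 10 colours are the holes; the chips drawn are the pigeons.
To avoid 12 of any one colour, the worst case takes at most 11 of each colour.
That gives 11 + 11 + 11 + 11 + 11 + 11 + 11 + 11 + 11 + 11 = 110 chips with no colour reaching 12.
The next chip forces some colour to 12, so 110 + 1 = 111.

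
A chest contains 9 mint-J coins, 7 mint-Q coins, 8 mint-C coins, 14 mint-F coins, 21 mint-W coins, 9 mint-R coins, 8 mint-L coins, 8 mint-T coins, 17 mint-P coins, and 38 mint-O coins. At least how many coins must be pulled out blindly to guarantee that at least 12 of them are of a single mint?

94

An adversary could hand out at most 11 coins per mint (6 mints run out sooner): 9 + 7 + 8 + 11 + 11 + 9 + 8 + 8 + 11 + 11 = 93 coins and still no mint has 12.
By pigeonhole, one more coin lands in a mint already at 11, so 94 draws are enough and 93 are not.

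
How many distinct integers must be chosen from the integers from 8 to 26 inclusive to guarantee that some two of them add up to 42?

Two chosen integers sum to 42 exactly when both halves of some pair {x, 42−x} with 16 ≤ x ≤ 42−x ≤ 26 are chosen — 5 such pairs.
The remaining 9 elements (those with no distinct partner in range) can never complete a 42-sum, so the worst case takes all of them and one from each pair: 9 + 5 = 14.
The 15th integer has to be the second member of some pair, so 14 + 1 = 15.

15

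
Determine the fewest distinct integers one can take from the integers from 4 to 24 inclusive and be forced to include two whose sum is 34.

Group the elements by complementary pair {x, 34−x}: {10,24}, {11,23}, {12,22}, …, giving 7 two-element pairs, the single value 17 (it cannot pair with itself since the integers are distinct), and 6 integers whose partner 34−x falls outside [4,24].
Treating each of those 14 groups as a pigeonhole, one can pick one integer per group — 14 integers — with no two summing to 34.
The 15th integer lands in an occupied pair, forcing a sum of 34.

15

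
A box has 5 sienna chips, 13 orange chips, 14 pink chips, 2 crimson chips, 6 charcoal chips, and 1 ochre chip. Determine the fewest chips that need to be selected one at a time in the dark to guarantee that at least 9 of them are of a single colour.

31

By pigeonhole, the 6 colours are the holes; the chips drawn are the pigeons.
To avoid 9 of any one colour, the worst case takes at most 8 of each colour, or every chip of a colour that has fewer than 8.
That gives 5 + 8 + 8 + 2 + 6 + 1 = 30 chips with no colour reaching 9.
The next chip forces some colour to 9, so 30 + 1 = 31.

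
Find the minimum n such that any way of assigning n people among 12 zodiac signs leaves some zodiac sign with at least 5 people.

49

With 48 people one could put exactly 4 in each of the 12 zodiac signs, and no zodiac sign would reach 5.
By pigeonhole, one more person must land in a zodiac sign that already has 4, giving it 5.
So 12 × 4 + 1 = 49 people are required.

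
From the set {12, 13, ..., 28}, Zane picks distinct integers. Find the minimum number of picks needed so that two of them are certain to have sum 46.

13

Group the elements by complementary pair {x, 46−x}: {18,28}, {19,27}, {20,26}, …, giving 5 two-element pairs, the single value 23 (it cannot pair with itself since the integers are distinct), and 6 integers whose partner 46−x falls outside [12,28].
Treating each of those 12 groups as a pigeonhole, one can pick one integer per group — 12 integers — with no two summing to 46.
The 13th integer lands in an occupied pair, forcing a sum of 46.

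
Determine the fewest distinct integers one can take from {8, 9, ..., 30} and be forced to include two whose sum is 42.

Group the elements by complementary pair {x, 42−x}: {12,30}, {13,29}, {14,28}, …, giving 9 two-element pairs, the single value 21 (it cannot pair with itself since the integers are distinct), and 4 integers whose partner 42−x falls outside [8,30].
Treating each of those 14 groups as a pigeonhole, one can pick one integer per group — 14 integers — with no two summing to 42.
The 15th integer lands in an occupied pair, forcing a sum of 42.

15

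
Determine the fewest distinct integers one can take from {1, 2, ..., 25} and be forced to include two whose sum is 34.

Two chosen integers sum to 34 exactly when both halves of some pair {x, 34−x} with 9 ≤ x ≤ 34−x ≤ 25 are chosen — 8 such pairs.
The remaining 9 elements (those with no distinct partner in range) can never complete a 34-sum, so the worst case takes all of them and one from each pair: 9 + 8 = 17.
The 18th integer has to be the second member of some pair, so 17 + 1 = 18.

18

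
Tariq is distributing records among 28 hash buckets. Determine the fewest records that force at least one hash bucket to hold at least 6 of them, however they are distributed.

With 140 records one could put exactly 5 in each of the 28 hash buckets, and no hash bucket would reach 6.
One more record must land in a hash bucket that already has 5, giving it 6.
So 28 × 5 + 1 = 141 records are required.

141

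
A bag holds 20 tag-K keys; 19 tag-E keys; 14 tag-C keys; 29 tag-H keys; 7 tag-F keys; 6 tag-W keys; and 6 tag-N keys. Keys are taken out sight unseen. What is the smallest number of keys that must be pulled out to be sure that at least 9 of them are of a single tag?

52

Pigeonhole: put each drawn key into a box by tag. The largest draw with every box below 9 takes min(count, 8) from each tag; tags with fewer than 8 contribute all they have.
Σ min(cᵢ, 8) = 8 + 8 + 8 + 8 + 7 + 6 + 6 = 51.
Draw number 51 + 1 = 52 must push one box to 9.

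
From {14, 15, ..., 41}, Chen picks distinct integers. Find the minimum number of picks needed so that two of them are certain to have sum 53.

A set avoiding the sum 53 can contain at most one of each pair {x, 53−x}, plus the 2 elements whose complement lies outside the range.
The integers 27, …, 41 (15 of them) are such a set: any two sum to at least 27+28 = 55 > 53.
Pigeonhole: any 16th integer completes one of the 13 pairs, so 16 choices force a sum of 53.

16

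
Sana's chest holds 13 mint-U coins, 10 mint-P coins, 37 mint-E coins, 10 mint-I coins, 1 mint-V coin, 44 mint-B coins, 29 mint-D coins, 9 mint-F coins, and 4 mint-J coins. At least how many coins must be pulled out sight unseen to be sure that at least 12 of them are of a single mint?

An adversary could hand out at most 11 coins per mint (5 mints run out sooner): 11 + 10 + 11 + 10 + 1 + 11 + 11 + 9 + 4 = 78 coins and still no mint has 12.
One more coin lands in a mint already at 11, so 79 draws are enough and 78 are not.

79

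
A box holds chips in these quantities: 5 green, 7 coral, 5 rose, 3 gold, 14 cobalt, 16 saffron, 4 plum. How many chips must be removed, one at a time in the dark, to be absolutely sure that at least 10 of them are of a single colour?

43

Pigeonhole: the 7 colours are the holes; the chips drawn are the pigeons.
To avoid 10 of any one colour, the worst case takes at most 9 of each colour, or every chip of a colour that has fewer than 9.
That gives 5 + 7 + 5 + 3 + 9 + 9 + 4 = 42 chips with no colour reaching 10.
The next chip forces some colour to 10, so 42 + 1 = 43.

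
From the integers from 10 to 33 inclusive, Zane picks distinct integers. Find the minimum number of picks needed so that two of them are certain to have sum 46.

A set avoiding the sum 46 can contain at most one of each pair {x, 46−x}, plus the 4 elements whose complement lies outside the range or equal to its own complement.
The integers 10, …, 23 (14 of them) are such a set: any two sum to at least 10+11 = 21 and at most 22+23 = 45 < 46.
By pigeonhole, any 15th integer completes one of the 10 pairs, so 15 choices force a sum of 46.

15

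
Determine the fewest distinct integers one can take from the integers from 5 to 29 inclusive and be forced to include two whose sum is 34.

14

A set avoiding the sum 34 can contain at most one of each pair {x, 34−x}, plus the 1 element equal to its own complement.
The integers 17, …, 29 (13 of them) are such a set: any two sum to at least 17+18 = 35 > 34.
Pigeonhole: any 14th integer completes one of the 12 pairs, so 14 choices force a sum of 34.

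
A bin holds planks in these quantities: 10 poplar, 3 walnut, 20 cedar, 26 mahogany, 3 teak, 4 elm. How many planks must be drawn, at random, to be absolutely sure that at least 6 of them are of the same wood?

26

By pigeonhole, put each drawn plank into a box by wood. The largest draw with every box below 6 takes min(count, 5) from each wood; woods with fewer than 5 contribute all they have.
Σ min(cᵢ, 5) = 5 + 3 + 5 + 5 + 3 + 4 = 25.
Draw number 25 + 1 = 26 must push one box to 6.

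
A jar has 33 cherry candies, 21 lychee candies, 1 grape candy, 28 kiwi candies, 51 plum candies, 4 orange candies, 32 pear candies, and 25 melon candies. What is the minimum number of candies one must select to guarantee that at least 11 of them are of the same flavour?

By pigeonhole, put each drawn candy into a box by flavour. The largest draw with every box below 11 takes min(count, 10) from each flavour; flavours with fewer than 10 contribute all they have.
Σ min(cᵢ, 10) = 10 + 10 + 1 + 10 + 10 + 4 + 10 + 10 = 65.
Draw number 65 + 1 = 66 must push one box to 11.

66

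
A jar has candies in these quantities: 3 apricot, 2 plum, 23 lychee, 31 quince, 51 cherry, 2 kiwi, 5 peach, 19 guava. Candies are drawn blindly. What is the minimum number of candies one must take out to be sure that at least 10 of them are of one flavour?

Put each drawn candy into a box by flavour. The largest draw with every box below 10 takes min(count, 9) from each flavour; flavours with fewer than 9 contribute all they have.
Σ min(cᵢ, 9) = 3 + 2 + 9 + 9 + 9 + 2 + 5 + 9 = 48.
Draw number 48 + 1 = 49 must push one box to 10.

49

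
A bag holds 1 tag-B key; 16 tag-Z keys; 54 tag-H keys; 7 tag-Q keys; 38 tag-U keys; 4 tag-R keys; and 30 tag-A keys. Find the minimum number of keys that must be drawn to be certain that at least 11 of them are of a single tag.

53

By pigeonhole, the 7 tags are the holes; the keys drawn are the pigeons.
To avoid 11 of any one tag, the worst case takes at most 10 of each tag, or every key of a tag that has fewer than 10.
That gives 1 + 10 + 10 + 7 + 10 + 4 + 10 = 52 keys with no tag reaching 11.
The next key forces some tag to 11, so 52 + 1 = 53.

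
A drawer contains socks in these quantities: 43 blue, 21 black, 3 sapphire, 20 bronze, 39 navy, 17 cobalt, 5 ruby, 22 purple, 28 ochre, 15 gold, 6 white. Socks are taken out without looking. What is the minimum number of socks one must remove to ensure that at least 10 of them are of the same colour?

Pigeonhole: put each drawn sock into a box by colour. The largest draw with every box below 10 takes min(count, 9) from each colour; colours with fewer than 9 contribute all they have.
Σ min(cᵢ, 9) = 9 + 9 + 3 + 9 + 9 + 9 + 5 + 9 + 9 + 9 + 6 = 86.
Draw number 86 + 1 = 87 must push one box to 10.

87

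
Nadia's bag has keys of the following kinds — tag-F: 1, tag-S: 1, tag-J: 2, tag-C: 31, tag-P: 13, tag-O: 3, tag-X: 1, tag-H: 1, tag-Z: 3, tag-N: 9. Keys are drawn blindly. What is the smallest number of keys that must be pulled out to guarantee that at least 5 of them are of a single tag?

Pigeonhole: the 10 tags are the holes; the keys drawn are the pigeons.
To avoid 5 of any one tag, the worst case takes at most 4 of each tag, or every key of a tag that has fewer than 4.
That gives 1 + 1 + 2 + 4 + 4 + 3 + 1 + 1 + 3 + 4 = 24 keys with no tag reaching 5.
The next key forces some tag to 5, so 24 + 1 = 25.

25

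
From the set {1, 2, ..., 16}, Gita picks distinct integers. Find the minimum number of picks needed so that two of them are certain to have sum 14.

11

A set avoiding the sum 14 can contain at most one of each pair {x, 14−x}, plus the 4 elements whose complement lies outside the range or equal to its own complement.
The integers 7, …, 16 (10 of them) are such a set: any two sum to at least 7+8 = 15 > 14.
By the pigeonhole principle, any 11th integer completes one of the 6 pairs, so 11 choices force a sum of 14.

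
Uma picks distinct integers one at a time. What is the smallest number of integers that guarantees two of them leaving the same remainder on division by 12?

13

By the pigeonhole principle, the 12 residue classes mod 12 are the pigeonholes.
With 12 integers one could put 1 in each residue class and have no class reach 2.
The 13th integer pushes some class to 2, so 12·1 + 1 = 13.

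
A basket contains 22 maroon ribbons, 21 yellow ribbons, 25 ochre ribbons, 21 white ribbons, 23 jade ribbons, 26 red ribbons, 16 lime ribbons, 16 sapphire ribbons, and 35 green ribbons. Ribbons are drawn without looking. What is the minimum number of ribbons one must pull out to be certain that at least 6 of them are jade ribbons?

In the worst case for collecting jade ribbons, every non-jade ribbon comes out first.
There are 22 + 21 + 25 + 21 + 26 + 16 + 16 + 35 = 182 non-jade ribbons altogether.
After those, each further ribbon must be jade, so 182 + 6 = 188 draws guarantee 6 jade ribbons.

188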